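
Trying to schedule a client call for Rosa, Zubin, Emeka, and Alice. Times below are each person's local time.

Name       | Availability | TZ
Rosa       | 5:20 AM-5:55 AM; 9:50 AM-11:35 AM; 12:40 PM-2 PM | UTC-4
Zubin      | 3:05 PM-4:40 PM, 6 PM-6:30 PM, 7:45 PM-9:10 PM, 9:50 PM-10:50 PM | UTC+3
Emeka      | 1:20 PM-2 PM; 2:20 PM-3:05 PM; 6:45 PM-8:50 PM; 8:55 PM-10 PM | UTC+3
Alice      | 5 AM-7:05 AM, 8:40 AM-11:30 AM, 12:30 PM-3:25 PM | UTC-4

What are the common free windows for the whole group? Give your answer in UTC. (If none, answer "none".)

Rosa in UTC: 09:20-09:55, 13:50-15:35, 16:40-18:00 (add 4h to convert from UTC-4).
Zubin in UTC: 12:05-13:40, 15:00-15:30, 16:45-18:10, 18:50-19:50 (subtract 3h to convert from UTC+3).
Emeka in UTC: 10:20-11:00, 11:20-12:05, 15:45-17:50, 17:55-19:00 (subtract 3h to convert from UTC+3).
Alice in UTC: 09:00-11:05, 12:40-15:30, 16:30-19:25 (add 4h to convert from UTC-4).
Rosa ∩ Zubin: 15:00-15:30, 16:45-18:00.
Rosa ∩ Zubin ∩ Emeka: 16:45-17:50, 17:55-18:00.
Rosa ∩ Zubin ∩ Emeka ∩ Alice: 16:45-17:50, 17:55-18:00.

16:45-17:50, 17:55-18:00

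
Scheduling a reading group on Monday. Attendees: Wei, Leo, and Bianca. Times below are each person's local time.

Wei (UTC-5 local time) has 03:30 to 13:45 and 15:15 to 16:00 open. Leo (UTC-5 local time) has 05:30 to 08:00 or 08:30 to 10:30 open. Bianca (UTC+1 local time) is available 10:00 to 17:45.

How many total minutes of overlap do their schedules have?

Wei in UTC: 08:30-18:45, 20:15-21:00 (add 5h to convert from UTC-5).
Leo in UTC: 10:30-13:00, 13:30-15:30 (add 5h to convert from UTC-5).
Bianca in UTC: 09:00-16:45 (subtract 1h to convert from UTC+1).
Wei ∩ Leo: 10:30-13:00, 13:30-15:30.
Wei ∩ Leo ∩ Bianca: 10:30-13:00, 13:30-15:30.
Summing the common windows: 150 + 120 = 270 minutes.

270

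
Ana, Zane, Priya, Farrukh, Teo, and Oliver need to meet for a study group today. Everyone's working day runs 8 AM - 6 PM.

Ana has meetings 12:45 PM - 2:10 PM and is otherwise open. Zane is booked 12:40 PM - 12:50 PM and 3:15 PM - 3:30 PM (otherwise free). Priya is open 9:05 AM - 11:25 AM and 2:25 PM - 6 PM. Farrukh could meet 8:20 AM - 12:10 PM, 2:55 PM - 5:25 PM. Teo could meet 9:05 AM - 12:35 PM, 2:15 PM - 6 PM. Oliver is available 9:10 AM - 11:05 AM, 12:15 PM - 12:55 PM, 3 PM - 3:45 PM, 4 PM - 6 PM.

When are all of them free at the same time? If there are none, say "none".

09:10-11:05, 15:00-15:15, 15:30-15:45, 16:00-17:25

Ana free: 08:00-12:45, 14:10-18:00 (invert busy blocks within the working day).
Zane free: 08:00-12:40, 12:50-15:15, 15:30-18:00 (invert busy blocks within the working day).
Priya free: 09:05-11:25, 14:25-18:00.
Farrukh free: 08:20-12:10, 14:55-17:25.
Teo free: 09:05-12:35, 14:15-18:00.
Oliver free: 09:10-11:05, 12:15-12:55, 15:00-15:45, 16:00-18:00.
Ana ∩ Zane: 08:00-12:40, 14:10-15:15, 15:30-18:00.
Ana ∩ Zane ∩ Priya: 09:05-11:25, 14:25-15:15, 15:30-18:00.
Ana ∩ Zane ∩ Priya ∩ Farrukh: 09:05-11:25, 14:55-15:15, 15:30-17:25.
Ana ∩ Zane ∩ Priya ∩ Farrukh ∩ Teo: 09:05-11:25, 14:55-15:15, 15:30-17:25.
Ana ∩ Zane ∩ Priya ∩ Farrukh ∩ Teo ∩ Oliver: 09:10-11:05, 15:00-15:15, 15:30-15:45, 16:00-17:25.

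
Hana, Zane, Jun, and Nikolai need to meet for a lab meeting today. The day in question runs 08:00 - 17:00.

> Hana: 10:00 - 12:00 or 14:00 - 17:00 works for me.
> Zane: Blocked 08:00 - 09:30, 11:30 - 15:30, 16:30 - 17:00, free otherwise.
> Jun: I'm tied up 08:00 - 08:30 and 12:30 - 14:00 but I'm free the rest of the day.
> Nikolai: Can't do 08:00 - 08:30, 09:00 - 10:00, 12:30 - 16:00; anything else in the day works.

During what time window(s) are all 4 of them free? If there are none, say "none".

10:00-11:30, 16:00-16:30

Hana free: 10:00-12:00, 14:00-17:00.
Zane free: 09:30-11:30, 15:30-16:30 (invert busy blocks within the working day).
Jun free: 08:30-12:30, 14:00-17:00 (invert busy blocks within the working day).
Nikolai free: 08:30-09:00, 10:00-12:30, 16:00-17:00 (invert busy blocks within the working day).
Hana ∩ Zane: 10:00-11:30, 15:30-16:30.
Hana ∩ Zane ∩ Jun: 10:00-11:30, 15:30-16:30.
Hana ∩ Zane ∩ Jun ∩ Nikolai: 10:00-11:30, 16:00-16:30.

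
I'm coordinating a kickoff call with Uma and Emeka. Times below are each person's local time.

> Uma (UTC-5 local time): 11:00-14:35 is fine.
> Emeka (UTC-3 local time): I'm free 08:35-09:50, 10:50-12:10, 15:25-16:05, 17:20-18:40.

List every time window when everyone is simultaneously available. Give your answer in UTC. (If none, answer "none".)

18:25-19:05

Uma in UTC: 16:00-19:35 (add 5h to convert from UTC-5).
Emeka in UTC: 11:35-12:50, 13:50-15:10, 18:25-19:05, 20:20-21:40 (add 3h to convert from UTC-3).
Uma ∩ Emeka: 18:25-19:05.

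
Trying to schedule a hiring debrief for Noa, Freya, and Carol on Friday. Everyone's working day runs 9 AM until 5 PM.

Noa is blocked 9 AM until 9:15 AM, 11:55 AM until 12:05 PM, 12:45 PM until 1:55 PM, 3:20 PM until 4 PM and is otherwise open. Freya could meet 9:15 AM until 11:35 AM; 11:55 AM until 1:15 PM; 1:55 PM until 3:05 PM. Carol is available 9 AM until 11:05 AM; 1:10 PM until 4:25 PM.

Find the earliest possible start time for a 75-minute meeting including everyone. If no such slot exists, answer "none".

09:15

Noa free: 09:15-11:55, 12:05-12:45, 13:55-15:20, 16:00-17:00 (invert busy blocks within the working day).
Freya free: 09:15-11:35, 11:55-13:15, 13:55-15:05.
Carol free: 09:00-11:05, 13:10-16:25.
Noa ∩ Freya: 09:15-11:35, 12:05-12:45, 13:55-15:05.
Noa ∩ Freya ∩ Carol: 09:15-11:05, 13:55-15:05.
The first common window of at least 75 minutes is 09:15-11:05, so the earliest start is 09:15.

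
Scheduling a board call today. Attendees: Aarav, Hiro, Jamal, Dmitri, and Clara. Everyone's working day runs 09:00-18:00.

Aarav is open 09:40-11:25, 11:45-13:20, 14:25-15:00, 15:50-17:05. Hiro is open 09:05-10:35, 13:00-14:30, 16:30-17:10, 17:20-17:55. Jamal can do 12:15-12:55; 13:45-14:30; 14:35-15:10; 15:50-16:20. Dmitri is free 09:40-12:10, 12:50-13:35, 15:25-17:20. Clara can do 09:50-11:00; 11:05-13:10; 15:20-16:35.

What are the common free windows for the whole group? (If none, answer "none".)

Aarav ∩ Hiro: 09:40-10:35, 13:00-13:20, 14:25-14:30, 16:30-17:05.
Aarav ∩ Hiro ∩ Jamal: 14:25-14:30.
Aarav ∩ Hiro ∩ Jamal ∩ Dmitri: ∅.
Aarav ∩ Hiro ∩ Jamal ∩ Dmitri ∩ Clara: ∅.
There is no time when everyone is free.

none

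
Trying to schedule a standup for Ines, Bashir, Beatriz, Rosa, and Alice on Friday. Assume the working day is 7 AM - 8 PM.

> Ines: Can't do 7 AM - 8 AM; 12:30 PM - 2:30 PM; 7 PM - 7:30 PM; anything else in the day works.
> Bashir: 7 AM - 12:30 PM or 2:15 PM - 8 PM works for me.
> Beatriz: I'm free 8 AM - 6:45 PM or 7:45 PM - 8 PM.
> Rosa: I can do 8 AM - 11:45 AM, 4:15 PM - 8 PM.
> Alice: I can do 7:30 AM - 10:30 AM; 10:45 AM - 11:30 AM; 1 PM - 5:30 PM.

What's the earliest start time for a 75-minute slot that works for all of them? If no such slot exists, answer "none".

08:00

Ines free: 08:00-12:30, 14:30-19:00, 19:30-20:00 (invert busy blocks within the working day).
Bashir free: 07:00-12:30, 14:15-20:00.
Beatriz free: 08:00-18:45, 19:45-20:00.
Rosa free: 08:00-11:45, 16:15-20:00.
Alice free: 07:30-10:30, 10:45-11:30, 13:00-17:30.
Ines ∩ Bashir: 08:00-12:30, 14:30-19:00, 19:30-20:00.
Ines ∩ Bashir ∩ Beatriz: 08:00-12:30, 14:30-18:45, 19:45-20:00.
Ines ∩ Bashir ∩ Beatriz ∩ Rosa: 08:00-11:45, 16:15-18:45, 19:45-20:00.
Ines ∩ Bashir ∩ Beatriz ∩ Rosa ∩ Alice: 08:00-10:30, 10:45-11:30, 16:15-17:30.
The first common window of at least 75 minutes is 08:00-10:30, so the earliest start is 08:00.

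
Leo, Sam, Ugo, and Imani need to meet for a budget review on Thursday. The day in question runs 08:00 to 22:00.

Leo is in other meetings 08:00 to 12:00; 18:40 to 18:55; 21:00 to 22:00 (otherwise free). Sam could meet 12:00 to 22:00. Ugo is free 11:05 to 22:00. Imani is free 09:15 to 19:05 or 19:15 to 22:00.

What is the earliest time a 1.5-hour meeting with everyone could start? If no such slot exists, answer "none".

Leo free: 12:00-18:40, 18:55-21:00 (invert busy blocks within the working day).
Sam free: 12:00-22:00.
Ugo free: 11:05-22:00.
Imani free: 09:15-19:05, 19:15-22:00.
Leo ∩ Sam: 12:00-18:40, 18:55-21:00.
Leo ∩ Sam ∩ Ugo: 12:00-18:40, 18:55-21:00.
Leo ∩ Sam ∩ Ugo ∩ Imani: 12:00-18:40, 18:55-19:05, 19:15-21:00.
So the common availability across everyone is 12:00-18:40, 18:55-19:05, 19:15-21:00.
The first common window of at least 90 minutes is 12:00-18:40, so the earliest start is 12:00.

12:00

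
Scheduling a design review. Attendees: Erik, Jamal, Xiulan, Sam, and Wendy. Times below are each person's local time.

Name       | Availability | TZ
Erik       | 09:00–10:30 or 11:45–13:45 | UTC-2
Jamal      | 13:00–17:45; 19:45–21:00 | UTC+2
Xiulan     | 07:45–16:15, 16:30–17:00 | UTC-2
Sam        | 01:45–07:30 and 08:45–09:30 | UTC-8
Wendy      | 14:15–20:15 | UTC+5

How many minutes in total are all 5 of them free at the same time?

Erik in UTC: 11:00-12:30, 13:45-15:45 (add 2h to convert from UTC-2).
Jamal in UTC: 11:00-15:45, 17:45-19:00 (subtract 2h to convert from UTC+2).
Xiulan in UTC: 09:45-18:15, 18:30-19:00 (add 2h to convert from UTC-2).
Sam in UTC: 09:45-15:30, 16:45-17:30 (add 8h to convert from UTC-8).
Wendy in UTC: 09:15-15:15 (subtract 5h to convert from UTC+5).
Erik ∩ Jamal: 11:00-12:30, 13:45-15:45.
Erik ∩ Jamal ∩ Xiulan: 11:00-12:30, 13:45-15:45.
Erik ∩ Jamal ∩ Xiulan ∩ Sam: 11:00-12:30, 13:45-15:30.
Erik ∩ Jamal ∩ Xiulan ∩ Sam ∩ Wendy: 11:00-12:30, 13:45-15:15.
So the common availability across everyone is 11:00-12:30, 13:45-15:15.
Summing the common windows: 90 + 90 = 180 minutes.

180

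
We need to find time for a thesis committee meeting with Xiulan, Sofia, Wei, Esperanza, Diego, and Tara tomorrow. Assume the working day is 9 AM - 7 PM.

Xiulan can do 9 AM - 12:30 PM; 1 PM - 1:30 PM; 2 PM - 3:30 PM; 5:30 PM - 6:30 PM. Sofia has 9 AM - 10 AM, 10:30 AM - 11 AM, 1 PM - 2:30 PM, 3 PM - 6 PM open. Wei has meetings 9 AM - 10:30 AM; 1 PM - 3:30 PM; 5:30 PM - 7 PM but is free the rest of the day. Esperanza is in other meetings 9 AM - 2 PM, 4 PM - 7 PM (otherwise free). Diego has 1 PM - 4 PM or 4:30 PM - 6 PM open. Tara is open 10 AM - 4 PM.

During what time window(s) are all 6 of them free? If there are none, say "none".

Xiulan free: 09:00-12:30, 13:00-13:30, 14:00-15:30, 17:30-18:30.
Sofia free: 09:00-10:00, 10:30-11:00, 13:00-14:30, 15:00-18:00.
Wei free: 10:30-13:00, 15:30-17:30 (invert busy blocks within the working day).
Esperanza free: 14:00-16:00 (invert busy blocks within the working day).
Diego free: 13:00-16:00, 16:30-18:00.
Tara free: 10:00-16:00.
Xiulan ∩ Sofia: 09:00-10:00, 10:30-11:00, 13:00-13:30, 14:00-14:30, 15:00-15:30, 17:30-18:00.
Xiulan ∩ Sofia ∩ Wei: 10:30-11:00.
Xiulan ∩ Sofia ∩ Wei ∩ Esperanza: ∅.
Xiulan ∩ Sofia ∩ Wei ∩ Esperanza ∩ Diego: ∅.
Xiulan ∩ Sofia ∩ Wei ∩ Esperanza ∩ Diego ∩ Tara: ∅.
There is no time when everyone is free.

none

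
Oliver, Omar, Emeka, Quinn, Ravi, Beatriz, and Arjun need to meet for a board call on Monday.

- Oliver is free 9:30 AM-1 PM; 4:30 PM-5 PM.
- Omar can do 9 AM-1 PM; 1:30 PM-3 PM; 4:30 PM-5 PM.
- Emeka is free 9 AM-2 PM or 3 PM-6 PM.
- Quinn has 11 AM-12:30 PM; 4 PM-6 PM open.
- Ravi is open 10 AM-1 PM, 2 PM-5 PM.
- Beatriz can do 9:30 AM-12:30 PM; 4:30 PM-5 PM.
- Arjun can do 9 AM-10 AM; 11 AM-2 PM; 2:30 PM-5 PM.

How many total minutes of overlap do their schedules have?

120

Oliver ∩ Omar: 09:30-13:00, 16:30-17:00.
Oliver ∩ Omar ∩ Emeka: 09:30-13:00, 16:30-17:00.
Oliver ∩ Omar ∩ Emeka ∩ Quinn: 11:00-12:30, 16:30-17:00.
Oliver ∩ Omar ∩ Emeka ∩ Quinn ∩ Ravi: 11:00-12:30, 16:30-17:00.
Oliver ∩ Omar ∩ Emeka ∩ Quinn ∩ Ravi ∩ Beatriz: 11:00-12:30, 16:30-17:00.
Oliver ∩ Omar ∩ Emeka ∩ Quinn ∩ Ravi ∩ Beatriz ∩ Arjun: 11:00-12:30, 16:30-17:00.
Summing the common windows: 90 + 30 = 120 minutes.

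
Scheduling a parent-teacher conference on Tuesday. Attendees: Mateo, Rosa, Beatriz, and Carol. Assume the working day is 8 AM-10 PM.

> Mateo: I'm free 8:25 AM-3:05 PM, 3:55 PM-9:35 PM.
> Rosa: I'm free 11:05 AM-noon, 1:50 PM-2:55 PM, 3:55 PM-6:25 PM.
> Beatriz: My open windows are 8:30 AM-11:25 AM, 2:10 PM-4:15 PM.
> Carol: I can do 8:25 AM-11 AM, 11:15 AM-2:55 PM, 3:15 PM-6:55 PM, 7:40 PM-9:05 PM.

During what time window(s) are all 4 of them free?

11:15-11:25, 14:10-14:55, 15:55-16:15

Mateo ∩ Rosa: 11:05-12:00, 13:50-14:55, 15:55-18:25.
Mateo ∩ Rosa ∩ Beatriz: 11:05-11:25, 14:10-14:55, 15:55-16:15.
Mateo ∩ Rosa ∩ Beatriz ∩ Carol: 11:15-11:25, 14:10-14:55, 15:55-16:15.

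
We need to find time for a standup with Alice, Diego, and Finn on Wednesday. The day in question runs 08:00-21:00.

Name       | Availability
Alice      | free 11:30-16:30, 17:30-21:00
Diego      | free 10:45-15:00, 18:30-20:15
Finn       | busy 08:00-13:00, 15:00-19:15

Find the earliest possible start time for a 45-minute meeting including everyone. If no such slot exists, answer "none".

Alice free: 11:30-16:30, 17:30-21:00.
Diego free: 10:45-15:00, 18:30-20:15.
Finn free: 13:00-15:00, 19:15-21:00 (invert busy blocks within the working day).
Alice ∩ Diego: 11:30-15:00, 18:30-20:15.
Alice ∩ Diego ∩ Finn: 13:00-15:00, 19:15-20:15.
The first common window of at least 45 minutes is 13:00-15:00, so the earliest start is 13:00.

13:00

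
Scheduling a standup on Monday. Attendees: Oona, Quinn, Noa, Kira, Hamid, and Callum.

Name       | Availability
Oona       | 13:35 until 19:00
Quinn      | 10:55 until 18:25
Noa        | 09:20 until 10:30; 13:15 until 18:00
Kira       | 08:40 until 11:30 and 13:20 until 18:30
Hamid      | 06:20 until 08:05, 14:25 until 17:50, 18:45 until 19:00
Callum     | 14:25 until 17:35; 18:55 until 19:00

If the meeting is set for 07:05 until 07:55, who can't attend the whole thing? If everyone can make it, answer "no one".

Oona: not fully free for 07:05-07:55. Quinn: not fully free for 07:05-07:55. Noa: not fully free for 07:05-07:55. Kira: not fully free for 07:05-07:55. Hamid: free for 07:05-07:55. Callum: not fully free for 07:05-07:55.

Callum, Kira, Noa, Oona, Quinn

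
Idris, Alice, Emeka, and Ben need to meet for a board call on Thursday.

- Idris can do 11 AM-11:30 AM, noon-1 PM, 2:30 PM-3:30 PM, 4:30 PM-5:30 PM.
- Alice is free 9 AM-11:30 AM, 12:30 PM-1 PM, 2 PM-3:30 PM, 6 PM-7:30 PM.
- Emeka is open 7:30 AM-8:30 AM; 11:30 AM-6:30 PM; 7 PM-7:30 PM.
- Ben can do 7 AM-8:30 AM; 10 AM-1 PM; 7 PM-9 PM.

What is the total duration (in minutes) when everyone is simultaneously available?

Idris ∩ Alice: 11:00-11:30, 12:30-13:00, 14:30-15:30.
Idris ∩ Alice ∩ Emeka: 12:30-13:00, 14:30-15:30.
Idris ∩ Alice ∩ Emeka ∩ Ben: 12:30-13:00.
That's a single block of 30 minutes.

30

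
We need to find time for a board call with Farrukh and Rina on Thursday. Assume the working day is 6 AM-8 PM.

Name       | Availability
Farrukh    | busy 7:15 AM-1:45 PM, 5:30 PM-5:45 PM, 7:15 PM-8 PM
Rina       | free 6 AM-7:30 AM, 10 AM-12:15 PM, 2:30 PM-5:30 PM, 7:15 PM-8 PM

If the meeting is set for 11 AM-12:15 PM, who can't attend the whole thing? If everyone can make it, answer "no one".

Farrukh

Farrukh free: 06:00-07:15, 13:45-17:30, 17:45-19:15 (invert busy blocks within the working day).
Rina free: 06:00-07:30, 10:00-12:15, 14:30-17:30, 19:15-20:00.
Farrukh: not fully free for 11:00-12:15. Rina: free for 11:00-12:15.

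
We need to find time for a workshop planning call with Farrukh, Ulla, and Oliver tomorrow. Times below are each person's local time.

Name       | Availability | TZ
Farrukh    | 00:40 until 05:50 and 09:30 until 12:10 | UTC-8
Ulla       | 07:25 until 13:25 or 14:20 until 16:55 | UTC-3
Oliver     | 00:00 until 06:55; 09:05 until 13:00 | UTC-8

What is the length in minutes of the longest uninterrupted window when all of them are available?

205

Farrukh in UTC: 08:40-13:50, 17:30-20:10 (add 8h to convert from UTC-8).
Ulla in UTC: 10:25-16:25, 17:20-19:55 (add 3h to convert from UTC-3).
Oliver in UTC: 08:00-14:55, 17:05-21:00 (add 8h to convert from UTC-8).
Farrukh ∩ Ulla: 10:25-13:50, 17:30-19:55.
Farrukh ∩ Ulla ∩ Oliver: 10:25-13:50, 17:30-19:55.
The longest is 10:25-13:50 at 205 minutes.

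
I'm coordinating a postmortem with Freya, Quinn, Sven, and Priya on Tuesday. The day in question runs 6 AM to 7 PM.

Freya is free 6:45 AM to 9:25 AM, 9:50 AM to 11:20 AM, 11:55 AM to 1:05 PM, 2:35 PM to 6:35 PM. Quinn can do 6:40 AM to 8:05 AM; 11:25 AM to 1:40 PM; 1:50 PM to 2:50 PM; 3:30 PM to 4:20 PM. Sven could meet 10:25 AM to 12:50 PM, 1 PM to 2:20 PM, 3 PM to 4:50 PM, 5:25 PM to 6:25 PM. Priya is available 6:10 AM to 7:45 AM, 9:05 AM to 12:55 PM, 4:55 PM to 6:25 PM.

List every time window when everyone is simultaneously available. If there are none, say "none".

11:55-12:50

Freya ∩ Quinn: 06:45-08:05, 11:55-13:05, 14:35-14:50, 15:30-16:20.
Freya ∩ Quinn ∩ Sven: 11:55-12:50, 13:00-13:05, 15:30-16:20.
Freya ∩ Quinn ∩ Sven ∩ Priya: 11:55-12:50.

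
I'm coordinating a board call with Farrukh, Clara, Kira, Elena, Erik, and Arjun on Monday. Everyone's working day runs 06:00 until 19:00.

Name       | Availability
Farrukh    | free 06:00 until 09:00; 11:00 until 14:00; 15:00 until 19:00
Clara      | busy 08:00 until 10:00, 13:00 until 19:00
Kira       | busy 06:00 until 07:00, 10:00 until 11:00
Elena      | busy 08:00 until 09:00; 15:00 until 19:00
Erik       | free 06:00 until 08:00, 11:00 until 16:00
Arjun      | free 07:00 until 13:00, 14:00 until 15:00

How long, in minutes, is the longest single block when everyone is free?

Farrukh free: 06:00-09:00, 11:00-14:00, 15:00-19:00.
Clara free: 06:00-08:00, 10:00-13:00 (invert busy blocks within the working day).
Kira free: 07:00-10:00, 11:00-19:00 (invert busy blocks within the working day).
Elena free: 06:00-08:00, 09:00-15:00 (invert busy blocks within the working day).
Erik free: 06:00-08:00, 11:00-16:00.
Arjun free: 07:00-13:00, 14:00-15:00.
Farrukh ∩ Clara: 06:00-08:00, 11:00-13:00.
Farrukh ∩ Clara ∩ Kira: 07:00-08:00, 11:00-13:00.
Farrukh ∩ Clara ∩ Kira ∩ Elena: 07:00-08:00, 11:00-13:00.
Farrukh ∩ Clara ∩ Kira ∩ Elena ∩ Erik: 07:00-08:00, 11:00-13:00.
Farrukh ∩ Clara ∩ Kira ∩ Elena ∩ Erik ∩ Arjun: 07:00-08:00, 11:00-13:00.
The longest is 11:00-13:00 at 120 minutes.

120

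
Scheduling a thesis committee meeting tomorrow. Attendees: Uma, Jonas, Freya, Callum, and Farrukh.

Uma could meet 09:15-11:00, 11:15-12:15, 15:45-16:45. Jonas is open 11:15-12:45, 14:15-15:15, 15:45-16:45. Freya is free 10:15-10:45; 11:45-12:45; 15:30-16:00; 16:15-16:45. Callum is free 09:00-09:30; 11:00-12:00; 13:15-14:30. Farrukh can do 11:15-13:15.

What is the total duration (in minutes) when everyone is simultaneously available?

15

Uma ∩ Jonas: 11:15-12:15, 15:45-16:45.
Uma ∩ Jonas ∩ Freya: 11:45-12:15, 15:45-16:00, 16:15-16:45.
Uma ∩ Jonas ∩ Freya ∩ Callum: 11:45-12:00.
Uma ∩ Jonas ∩ Freya ∩ Callum ∩ Farrukh: 11:45-12:00.
That's a single block of 15 minutes.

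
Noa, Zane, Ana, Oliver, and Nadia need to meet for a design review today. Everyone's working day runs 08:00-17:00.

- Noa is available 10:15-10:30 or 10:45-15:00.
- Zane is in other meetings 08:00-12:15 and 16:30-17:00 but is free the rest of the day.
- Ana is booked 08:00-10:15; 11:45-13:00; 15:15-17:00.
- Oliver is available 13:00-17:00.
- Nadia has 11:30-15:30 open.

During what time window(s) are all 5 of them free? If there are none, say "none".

13:00-15:00

Noa free: 10:15-10:30, 10:45-15:00.
Zane free: 12:15-16:30 (invert busy blocks within the working day).
Ana free: 10:15-11:45, 13:00-15:15 (invert busy blocks within the working day).
Oliver free: 13:00-17:00.
Nadia free: 11:30-15:30.
Noa ∩ Zane: 12:15-15:00.
Noa ∩ Zane ∩ Ana: 13:00-15:00.
Noa ∩ Zane ∩ Ana ∩ Oliver: 13:00-15:00.
Noa ∩ Zane ∩ Ana ∩ Oliver ∩ Nadia: 13:00-15:00.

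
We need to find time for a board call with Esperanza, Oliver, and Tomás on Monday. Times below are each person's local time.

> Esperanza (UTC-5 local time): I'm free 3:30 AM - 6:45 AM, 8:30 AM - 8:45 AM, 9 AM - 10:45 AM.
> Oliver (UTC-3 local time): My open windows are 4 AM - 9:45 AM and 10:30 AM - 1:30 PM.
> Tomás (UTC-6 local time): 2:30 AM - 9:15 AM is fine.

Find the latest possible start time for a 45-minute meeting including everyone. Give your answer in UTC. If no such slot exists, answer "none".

14:30

Esperanza in UTC: 08:30-11:45, 13:30-13:45, 14:00-15:45 (add 5h to convert from UTC-5).
Oliver in UTC: 07:00-12:45, 13:30-16:30 (add 3h to convert from UTC-3).
Tomás in UTC: 08:30-15:15 (add 6h to convert from UTC-6).
Esperanza ∩ Oliver: 08:30-11:45, 13:30-13:45, 14:00-15:45.
Esperanza ∩ Oliver ∩ Tomás: 08:30-11:45, 13:30-13:45, 14:00-15:15.
The last common window of at least 45 minutes is 14:00-15:15; a 45-minute meeting can start as late as 14:30 and still end by 15:15.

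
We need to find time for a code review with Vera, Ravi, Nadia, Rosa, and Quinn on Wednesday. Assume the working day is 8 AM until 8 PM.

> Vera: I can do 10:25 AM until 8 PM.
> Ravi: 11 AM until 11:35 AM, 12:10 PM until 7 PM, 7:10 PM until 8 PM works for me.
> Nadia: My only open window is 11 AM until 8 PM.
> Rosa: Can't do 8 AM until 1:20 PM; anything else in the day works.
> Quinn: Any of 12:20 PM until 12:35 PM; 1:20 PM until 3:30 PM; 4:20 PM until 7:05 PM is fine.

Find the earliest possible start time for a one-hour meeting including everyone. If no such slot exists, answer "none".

Vera free: 10:25-20:00.
Ravi free: 11:00-11:35, 12:10-19:00, 19:10-20:00.
Nadia free: 11:00-20:00.
Rosa free: 13:20-20:00 (invert busy blocks within the working day).
Quinn free: 12:20-12:35, 13:20-15:30, 16:20-19:05.
Vera ∩ Ravi: 11:00-11:35, 12:10-19:00, 19:10-20:00.
Vera ∩ Ravi ∩ Nadia: 11:00-11:35, 12:10-19:00, 19:10-20:00.
Vera ∩ Ravi ∩ Nadia ∩ Rosa: 13:20-19:00, 19:10-20:00.
Vera ∩ Ravi ∩ Nadia ∩ Rosa ∩ Quinn: 13:20-15:30, 16:20-19:00.
Those are the intersection windows.
The first common window of at least 60 minutes is 13:20-15:30, so the earliest start is 13:20.

13:20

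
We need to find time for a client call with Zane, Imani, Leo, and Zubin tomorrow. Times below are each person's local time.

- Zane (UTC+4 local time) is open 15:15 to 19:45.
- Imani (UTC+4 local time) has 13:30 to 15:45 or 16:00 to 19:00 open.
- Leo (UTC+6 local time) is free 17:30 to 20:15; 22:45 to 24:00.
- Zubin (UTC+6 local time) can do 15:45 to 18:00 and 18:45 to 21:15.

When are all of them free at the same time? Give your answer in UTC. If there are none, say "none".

Zane in UTC: 11:15-15:45 (subtract 4h to convert from UTC+4).
Imani in UTC: 09:30-11:45, 12:00-15:00 (subtract 4h to convert from UTC+4).
Leo in UTC: 11:30-14:15, 16:45-18:00 (subtract 6h to convert from UTC+6).
Zubin in UTC: 09:45-12:00, 12:45-15:15 (subtract 6h to convert from UTC+6).
Zane ∩ Imani: 11:15-11:45, 12:00-15:00.
Zane ∩ Imani ∩ Leo: 11:30-11:45, 12:00-14:15.
Zane ∩ Imani ∩ Leo ∩ Zubin: 11:30-11:45, 12:45-14:15.
So the common availability across everyone is 11:30-11:45, 12:45-14:15.

11:30-11:45, 12:45-14:15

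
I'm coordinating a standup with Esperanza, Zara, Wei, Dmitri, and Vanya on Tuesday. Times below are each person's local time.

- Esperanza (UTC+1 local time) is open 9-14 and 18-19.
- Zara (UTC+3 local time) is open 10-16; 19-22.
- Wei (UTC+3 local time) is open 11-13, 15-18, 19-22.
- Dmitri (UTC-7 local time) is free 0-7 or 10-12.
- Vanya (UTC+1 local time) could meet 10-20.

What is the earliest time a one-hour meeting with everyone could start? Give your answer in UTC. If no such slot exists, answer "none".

Esperanza in UTC: 08:00-13:00, 17:00-18:00 (subtract 1h to convert from UTC+1).
Zara in UTC: 07:00-13:00, 16:00-19:00 (subtract 3h to convert from UTC+3).
Wei in UTC: 08:00-10:00, 12:00-15:00, 16:00-19:00 (subtract 3h to convert from UTC+3).
Dmitri in UTC: 07:00-14:00, 17:00-19:00 (add 7h to convert from UTC-7).
Vanya in UTC: 09:00-19:00 (subtract 1h to convert from UTC+1).
Esperanza ∩ Zara: 08:00-13:00, 17:00-18:00.
Esperanza ∩ Zara ∩ Wei: 08:00-10:00, 12:00-13:00, 17:00-18:00.
Esperanza ∩ Zara ∩ Wei ∩ Dmitri: 08:00-10:00, 12:00-13:00, 17:00-18:00.
Esperanza ∩ Zara ∩ Wei ∩ Dmitri ∩ Vanya: 09:00-10:00, 12:00-13:00, 17:00-18:00.
So the common availability across everyone is 09:00-10:00, 12:00-13:00, 17:00-18:00.
The first common window of at least 60 minutes is 09:00-10:00, so the earliest start is 09:00.

09:00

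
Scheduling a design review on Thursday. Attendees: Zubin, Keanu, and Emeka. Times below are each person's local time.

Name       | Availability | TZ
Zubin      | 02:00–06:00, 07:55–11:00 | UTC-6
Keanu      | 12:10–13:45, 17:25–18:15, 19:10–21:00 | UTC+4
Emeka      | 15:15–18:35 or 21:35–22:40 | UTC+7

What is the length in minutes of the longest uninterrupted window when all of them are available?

90

Zubin in UTC: 08:00-12:00, 13:55-17:00 (add 6h to convert from UTC-6).
Keanu in UTC: 08:10-09:45, 13:25-14:15, 15:10-17:00 (subtract 4h to convert from UTC+4).
Emeka in UTC: 08:15-11:35, 14:35-15:40 (subtract 7h to convert from UTC+7).
Zubin ∩ Keanu: 08:10-09:45, 13:55-14:15, 15:10-17:00.
Zubin ∩ Keanu ∩ Emeka: 08:15-09:45, 15:10-15:40.
Those are the intersection windows.
The longest is 08:15-09:45 at 90 minutes.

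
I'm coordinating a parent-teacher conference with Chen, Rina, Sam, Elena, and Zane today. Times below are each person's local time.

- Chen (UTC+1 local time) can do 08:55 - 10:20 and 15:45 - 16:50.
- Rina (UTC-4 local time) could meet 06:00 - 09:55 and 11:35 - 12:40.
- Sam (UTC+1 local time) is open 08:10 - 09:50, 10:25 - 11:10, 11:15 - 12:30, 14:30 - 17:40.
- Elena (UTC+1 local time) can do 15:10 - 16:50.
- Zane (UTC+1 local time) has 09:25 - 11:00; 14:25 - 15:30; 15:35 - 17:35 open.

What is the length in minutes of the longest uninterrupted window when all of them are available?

15

Chen in UTC: 07:55-09:20, 14:45-15:50 (subtract 1h to convert from UTC+1).
Rina in UTC: 10:00-13:55, 15:35-16:40 (add 4h to convert from UTC-4).
Sam in UTC: 07:10-08:50, 09:25-10:10, 10:15-11:30, 13:30-16:40 (subtract 1h to convert from UTC+1).
Elena in UTC: 14:10-15:50 (subtract 1h to convert from UTC+1).
Zane in UTC: 08:25-10:00, 13:25-14:30, 14:35-16:35 (subtract 1h to convert from UTC+1).
Chen ∩ Rina: 15:35-15:50.
Chen ∩ Rina ∩ Sam: 15:35-15:50.
Chen ∩ Rina ∩ Sam ∩ Elena: 15:35-15:50.
Chen ∩ Rina ∩ Sam ∩ Elena ∩ Zane: 15:35-15:50.
Those are the intersection windows.
The longest is 15:35-15:50 at 15 minutes.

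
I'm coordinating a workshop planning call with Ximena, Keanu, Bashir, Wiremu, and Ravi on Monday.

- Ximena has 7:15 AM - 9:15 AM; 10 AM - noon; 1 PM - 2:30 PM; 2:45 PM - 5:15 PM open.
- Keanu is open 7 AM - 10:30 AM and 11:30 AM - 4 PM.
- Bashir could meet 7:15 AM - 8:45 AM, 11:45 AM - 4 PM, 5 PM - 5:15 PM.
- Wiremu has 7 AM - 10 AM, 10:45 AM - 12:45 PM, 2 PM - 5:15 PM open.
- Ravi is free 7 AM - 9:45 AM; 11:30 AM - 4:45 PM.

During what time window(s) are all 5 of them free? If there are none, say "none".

Ximena ∩ Keanu: 07:15-09:15, 10:00-10:30, 11:30-12:00, 13:00-14:30, 14:45-16:00.
Ximena ∩ Keanu ∩ Bashir: 07:15-08:45, 11:45-12:00, 13:00-14:30, 14:45-16:00.
Ximena ∩ Keanu ∩ Bashir ∩ Wiremu: 07:15-08:45, 11:45-12:00, 14:00-14:30, 14:45-16:00.
Ximena ∩ Keanu ∩ Bashir ∩ Wiremu ∩ Ravi: 07:15-08:45, 11:45-12:00, 14:00-14:30, 14:45-16:00.

07:15-08:45, 11:45-12:00, 14:00-14:30, 14:45-16:00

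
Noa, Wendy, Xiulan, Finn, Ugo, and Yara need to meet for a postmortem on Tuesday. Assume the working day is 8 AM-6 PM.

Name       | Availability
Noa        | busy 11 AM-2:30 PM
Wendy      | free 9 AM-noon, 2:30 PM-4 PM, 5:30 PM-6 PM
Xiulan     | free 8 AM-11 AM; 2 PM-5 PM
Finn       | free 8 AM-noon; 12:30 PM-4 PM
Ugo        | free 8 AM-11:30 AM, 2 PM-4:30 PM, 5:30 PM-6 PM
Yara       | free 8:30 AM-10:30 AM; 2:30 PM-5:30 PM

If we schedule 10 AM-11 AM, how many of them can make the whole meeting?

5

Noa free: 08:00-11:00, 14:30-18:00 (invert busy blocks within the working day).
Wendy free: 09:00-12:00, 14:30-16:00, 17:30-18:00.
Xiulan free: 08:00-11:00, 14:00-17:00.
Finn free: 08:00-12:00, 12:30-16:00.
Ugo free: 08:00-11:30, 14:00-16:30, 17:30-18:00.
Yara free: 08:30-10:30, 14:30-17:30.
Noa, Wendy, Xiulan, Finn, and Ugo can make the full 10:00-11:00 slot — that's 5.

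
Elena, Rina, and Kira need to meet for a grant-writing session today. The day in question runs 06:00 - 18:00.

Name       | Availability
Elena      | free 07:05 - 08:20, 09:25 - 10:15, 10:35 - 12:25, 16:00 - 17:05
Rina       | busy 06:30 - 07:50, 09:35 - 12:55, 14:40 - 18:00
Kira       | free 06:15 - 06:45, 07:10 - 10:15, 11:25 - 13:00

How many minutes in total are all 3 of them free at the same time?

Elena free: 07:05-08:20, 09:25-10:15, 10:35-12:25, 16:00-17:05.
Rina free: 06:00-06:30, 07:50-09:35, 12:55-14:40 (invert busy blocks within the working day).
Kira free: 06:15-06:45, 07:10-10:15, 11:25-13:00.
Elena ∩ Rina: 07:50-08:20, 09:25-09:35.
Elena ∩ Rina ∩ Kira: 07:50-08:20, 09:25-09:35.
Those are the intersection windows.
Summing the common windows: 30 + 10 = 40 minutes.

40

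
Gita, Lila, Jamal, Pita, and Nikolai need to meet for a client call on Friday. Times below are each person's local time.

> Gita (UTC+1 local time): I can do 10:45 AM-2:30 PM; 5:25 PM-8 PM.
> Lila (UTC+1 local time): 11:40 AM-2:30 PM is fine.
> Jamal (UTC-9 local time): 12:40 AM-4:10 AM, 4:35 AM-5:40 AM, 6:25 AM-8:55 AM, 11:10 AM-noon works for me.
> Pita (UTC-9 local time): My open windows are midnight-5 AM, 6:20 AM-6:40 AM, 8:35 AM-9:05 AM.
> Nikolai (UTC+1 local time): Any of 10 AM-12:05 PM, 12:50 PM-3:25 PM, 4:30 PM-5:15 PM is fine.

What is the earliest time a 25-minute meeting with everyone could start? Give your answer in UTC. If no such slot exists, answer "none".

10:40

Gita in UTC: 09:45-13:30, 16:25-19:00 (subtract 1h to convert from UTC+1).
Lila in UTC: 10:40-13:30 (subtract 1h to convert from UTC+1).
Jamal in UTC: 09:40-13:10, 13:35-14:40, 15:25-17:55, 20:10-21:00 (add 9h to convert from UTC-9).
Pita in UTC: 09:00-14:00, 15:20-15:40, 17:35-18:05 (add 9h to convert from UTC-9).
Nikolai in UTC: 09:00-11:05, 11:50-14:25, 15:30-16:15 (subtract 1h to convert from UTC+1).
Gita ∩ Lila: 10:40-13:30.
Gita ∩ Lila ∩ Jamal: 10:40-13:10.
Gita ∩ Lila ∩ Jamal ∩ Pita: 10:40-13:10.
Gita ∩ Lila ∩ Jamal ∩ Pita ∩ Nikolai: 10:40-11:05, 11:50-13:10.
So the common availability across everyone is 10:40-11:05, 11:50-13:10.
The first common window of at least 25 minutes is 10:40-11:05, so the earliest start is 10:40.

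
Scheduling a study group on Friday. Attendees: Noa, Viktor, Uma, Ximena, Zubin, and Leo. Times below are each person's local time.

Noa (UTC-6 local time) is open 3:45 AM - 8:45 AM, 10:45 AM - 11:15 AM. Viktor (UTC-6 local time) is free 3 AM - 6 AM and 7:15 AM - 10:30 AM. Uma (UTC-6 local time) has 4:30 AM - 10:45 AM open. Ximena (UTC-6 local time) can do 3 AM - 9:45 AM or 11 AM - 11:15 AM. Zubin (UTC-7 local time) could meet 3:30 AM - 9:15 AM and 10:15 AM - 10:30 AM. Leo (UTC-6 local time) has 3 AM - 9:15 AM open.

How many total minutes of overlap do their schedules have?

Noa in UTC: 09:45-14:45, 16:45-17:15 (add 6h to convert from UTC-6).
Viktor in UTC: 09:00-12:00, 13:15-16:30 (add 6h to convert from UTC-6).
Uma in UTC: 10:30-16:45 (add 6h to convert from UTC-6).
Ximena in UTC: 09:00-15:45, 17:00-17:15 (add 6h to convert from UTC-6).
Zubin in UTC: 10:30-16:15, 17:15-17:30 (add 7h to convert from UTC-7).
Leo in UTC: 09:00-15:15 (add 6h to convert from UTC-6).
Noa ∩ Viktor: 09:45-12:00, 13:15-14:45.
Noa ∩ Viktor ∩ Uma: 10:30-12:00, 13:15-14:45.
Noa ∩ Viktor ∩ Uma ∩ Ximena: 10:30-12:00, 13:15-14:45.
Noa ∩ Viktor ∩ Uma ∩ Ximena ∩ Zubin: 10:30-12:00, 13:15-14:45.
Noa ∩ Viktor ∩ Uma ∩ Ximena ∩ Zubin ∩ Leo: 10:30-12:00, 13:15-14:45.
Those are the intersection windows.
Summing the common windows: 90 + 90 = 180 minutes.

180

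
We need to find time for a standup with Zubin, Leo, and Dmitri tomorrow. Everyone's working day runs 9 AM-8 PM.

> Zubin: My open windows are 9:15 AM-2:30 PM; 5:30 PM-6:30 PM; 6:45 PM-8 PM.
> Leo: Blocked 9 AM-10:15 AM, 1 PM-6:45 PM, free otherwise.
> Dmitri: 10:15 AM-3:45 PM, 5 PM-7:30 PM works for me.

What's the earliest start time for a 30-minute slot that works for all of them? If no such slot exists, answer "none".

Zubin free: 09:15-14:30, 17:30-18:30, 18:45-20:00.
Leo free: 10:15-13:00, 18:45-20:00 (invert busy blocks within the working day).
Dmitri free: 10:15-15:45, 17:00-19:30.
Zubin ∩ Leo: 10:15-13:00, 18:45-20:00.
Zubin ∩ Leo ∩ Dmitri: 10:15-13:00, 18:45-19:30.
Those are the intersection windows.
The first common window of at least 30 minutes is 10:15-13:00, so the earliest start is 10:15.

10:15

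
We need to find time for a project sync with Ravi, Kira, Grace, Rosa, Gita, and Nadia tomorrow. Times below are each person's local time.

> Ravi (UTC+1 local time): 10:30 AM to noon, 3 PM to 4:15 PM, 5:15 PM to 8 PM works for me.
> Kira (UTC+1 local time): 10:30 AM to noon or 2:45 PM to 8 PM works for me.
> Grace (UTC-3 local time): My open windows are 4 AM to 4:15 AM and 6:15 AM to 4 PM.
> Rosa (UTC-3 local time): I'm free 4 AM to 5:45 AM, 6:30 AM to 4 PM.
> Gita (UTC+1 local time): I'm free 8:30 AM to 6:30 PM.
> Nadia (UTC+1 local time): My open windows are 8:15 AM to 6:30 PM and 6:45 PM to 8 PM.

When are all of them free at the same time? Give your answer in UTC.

09:30-11:00, 14:00-15:15, 16:15-17:30

Ravi in UTC: 09:30-11:00, 14:00-15:15, 16:15-19:00 (subtract 1h to convert from UTC+1).
Kira in UTC: 09:30-11:00, 13:45-19:00 (subtract 1h to convert from UTC+1).
Grace in UTC: 07:00-07:15, 09:15-19:00 (add 3h to convert from UTC-3).
Rosa in UTC: 07:00-08:45, 09:30-19:00 (add 3h to convert from UTC-3).
Gita in UTC: 07:30-17:30 (subtract 1h to convert from UTC+1).
Nadia in UTC: 07:15-17:30, 17:45-19:00 (subtract 1h to convert from UTC+1).
Ravi ∩ Kira: 09:30-11:00, 14:00-15:15, 16:15-19:00.
Ravi ∩ Kira ∩ Grace: 09:30-11:00, 14:00-15:15, 16:15-19:00.
Ravi ∩ Kira ∩ Grace ∩ Rosa: 09:30-11:00, 14:00-15:15, 16:15-19:00.
Ravi ∩ Kira ∩ Grace ∩ Rosa ∩ Gita: 09:30-11:00, 14:00-15:15, 16:15-17:30.
Ravi ∩ Kira ∩ Grace ∩ Rosa ∩ Gita ∩ Nadia: 09:30-11:00, 14:00-15:15, 16:15-17:30.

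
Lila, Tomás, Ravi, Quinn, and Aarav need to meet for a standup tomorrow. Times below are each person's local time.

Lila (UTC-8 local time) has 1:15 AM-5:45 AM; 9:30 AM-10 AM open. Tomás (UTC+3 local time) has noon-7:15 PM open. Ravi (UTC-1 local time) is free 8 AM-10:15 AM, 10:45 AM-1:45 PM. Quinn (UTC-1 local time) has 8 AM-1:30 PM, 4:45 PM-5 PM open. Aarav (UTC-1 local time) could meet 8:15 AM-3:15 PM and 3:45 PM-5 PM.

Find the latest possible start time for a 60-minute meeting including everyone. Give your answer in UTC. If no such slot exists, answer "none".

Lila in UTC: 09:15-13:45, 17:30-18:00 (add 8h to convert from UTC-8).
Tomás in UTC: 09:00-16:15 (subtract 3h to convert from UTC+3).
Ravi in UTC: 09:00-11:15, 11:45-14:45 (add 1h to convert from UTC-1).
Quinn in UTC: 09:00-14:30, 17:45-18:00 (add 1h to convert from UTC-1).
Aarav in UTC: 09:15-16:15, 16:45-18:00 (add 1h to convert from UTC-1).
Lila ∩ Tomás: 09:15-13:45.
Lila ∩ Tomás ∩ Ravi: 09:15-11:15, 11:45-13:45.
Lila ∩ Tomás ∩ Ravi ∩ Quinn: 09:15-11:15, 11:45-13:45.
Lila ∩ Tomás ∩ Ravi ∩ Quinn ∩ Aarav: 09:15-11:15, 11:45-13:45.
The last common window of at least 60 minutes is 11:45-13:45; a 60-minute meeting can start as late as 12:45 and still end by 13:45.

12:45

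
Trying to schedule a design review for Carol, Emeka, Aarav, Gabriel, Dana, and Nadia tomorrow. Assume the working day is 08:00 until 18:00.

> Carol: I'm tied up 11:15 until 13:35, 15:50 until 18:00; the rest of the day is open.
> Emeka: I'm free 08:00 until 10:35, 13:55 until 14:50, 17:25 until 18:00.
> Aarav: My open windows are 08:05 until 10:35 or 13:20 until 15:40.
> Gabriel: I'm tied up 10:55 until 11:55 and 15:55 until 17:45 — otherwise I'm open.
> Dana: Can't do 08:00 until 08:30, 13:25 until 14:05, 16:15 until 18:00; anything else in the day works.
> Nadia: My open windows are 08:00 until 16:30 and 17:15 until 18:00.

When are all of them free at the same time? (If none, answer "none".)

08:30-10:35, 14:05-14:50

Carol free: 08:00-11:15, 13:35-15:50 (invert busy blocks within the working day).
Emeka free: 08:00-10:35, 13:55-14:50, 17:25-18:00.
Aarav free: 08:05-10:35, 13:20-15:40.
Gabriel free: 08:00-10:55, 11:55-15:55, 17:45-18:00 (invert busy blocks within the working day).
Dana free: 08:30-13:25, 14:05-16:15 (invert busy blocks within the working day).
Nadia free: 08:00-16:30, 17:15-18:00.
Carol ∩ Emeka: 08:00-10:35, 13:55-14:50.
Carol ∩ Emeka ∩ Aarav: 08:05-10:35, 13:55-14:50.
Carol ∩ Emeka ∩ Aarav ∩ Gabriel: 08:05-10:35, 13:55-14:50.
Carol ∩ Emeka ∩ Aarav ∩ Gabriel ∩ Dana: 08:30-10:35, 14:05-14:50.
Carol ∩ Emeka ∩ Aarav ∩ Gabriel ∩ Dana ∩ Nadia: 08:30-10:35, 14:05-14:50.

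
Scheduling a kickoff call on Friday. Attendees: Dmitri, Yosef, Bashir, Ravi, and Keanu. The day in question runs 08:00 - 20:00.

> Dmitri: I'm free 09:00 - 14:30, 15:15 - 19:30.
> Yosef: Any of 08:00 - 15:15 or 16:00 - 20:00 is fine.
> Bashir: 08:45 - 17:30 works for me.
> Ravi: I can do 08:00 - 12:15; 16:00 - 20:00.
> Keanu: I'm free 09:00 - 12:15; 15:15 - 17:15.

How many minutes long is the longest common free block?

195

Dmitri ∩ Yosef: 09:00-14:30, 16:00-19:30.
Dmitri ∩ Yosef ∩ Bashir: 09:00-14:30, 16:00-17:30.
Dmitri ∩ Yosef ∩ Bashir ∩ Ravi: 09:00-12:15, 16:00-17:30.
Dmitri ∩ Yosef ∩ Bashir ∩ Ravi ∩ Keanu: 09:00-12:15, 16:00-17:15.
The longest is 09:00-12:15 at 195 minutes.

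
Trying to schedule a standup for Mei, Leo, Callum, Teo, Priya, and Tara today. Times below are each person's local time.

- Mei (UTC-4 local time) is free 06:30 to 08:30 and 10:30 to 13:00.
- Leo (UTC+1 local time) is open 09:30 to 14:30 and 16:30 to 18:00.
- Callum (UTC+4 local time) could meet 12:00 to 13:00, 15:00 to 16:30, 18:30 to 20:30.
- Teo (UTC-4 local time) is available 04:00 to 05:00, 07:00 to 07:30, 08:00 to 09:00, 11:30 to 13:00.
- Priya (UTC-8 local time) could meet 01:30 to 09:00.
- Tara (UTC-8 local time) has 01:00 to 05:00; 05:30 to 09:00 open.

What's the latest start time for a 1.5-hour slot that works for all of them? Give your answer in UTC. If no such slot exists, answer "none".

none

Mei in UTC: 10:30-12:30, 14:30-17:00 (add 4h to convert from UTC-4).
Leo in UTC: 08:30-13:30, 15:30-17:00 (subtract 1h to convert from UTC+1).
Callum in UTC: 08:00-09:00, 11:00-12:30, 14:30-16:30 (subtract 4h to convert from UTC+4).
Teo in UTC: 08:00-09:00, 11:00-11:30, 12:00-13:00, 15:30-17:00 (add 4h to convert from UTC-4).
Priya in UTC: 09:30-17:00 (add 8h to convert from UTC-8).
Tara in UTC: 09:00-13:00, 13:30-17:00 (add 8h to convert from UTC-8).
Mei ∩ Leo: 10:30-12:30, 15:30-17:00.
Mei ∩ Leo ∩ Callum: 11:00-12:30, 15:30-16:30.
Mei ∩ Leo ∩ Callum ∩ Teo: 11:00-11:30, 12:00-12:30, 15:30-16:30.
Mei ∩ Leo ∩ Callum ∩ Teo ∩ Priya: 11:00-11:30, 12:00-12:30, 15:30-16:30.
Mei ∩ Leo ∩ Callum ∩ Teo ∩ Priya ∩ Tara: 11:00-11:30, 12:00-12:30, 15:30-16:30.
No common window is at least 90 minutes long.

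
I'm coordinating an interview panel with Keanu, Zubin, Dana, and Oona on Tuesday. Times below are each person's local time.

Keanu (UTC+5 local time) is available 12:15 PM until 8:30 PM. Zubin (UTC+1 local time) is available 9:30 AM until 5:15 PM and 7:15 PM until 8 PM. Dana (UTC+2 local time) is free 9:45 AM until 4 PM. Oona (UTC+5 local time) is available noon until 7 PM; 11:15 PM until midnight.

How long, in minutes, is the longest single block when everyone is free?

330

Keanu in UTC: 07:15-15:30 (subtract 5h to convert from UTC+5).
Zubin in UTC: 08:30-16:15, 18:15-19:00 (subtract 1h to convert from UTC+1).
Dana in UTC: 07:45-14:00 (subtract 2h to convert from UTC+2).
Oona in UTC: 07:00-14:00, 18:15-19:00 (subtract 5h to convert from UTC+5).
Keanu ∩ Zubin: 08:30-15:30.
Keanu ∩ Zubin ∩ Dana: 08:30-14:00.
Keanu ∩ Zubin ∩ Dana ∩ Oona: 08:30-14:00.
Those are the intersection windows.
The longest is 08:30-14:00 at 330 minutes.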